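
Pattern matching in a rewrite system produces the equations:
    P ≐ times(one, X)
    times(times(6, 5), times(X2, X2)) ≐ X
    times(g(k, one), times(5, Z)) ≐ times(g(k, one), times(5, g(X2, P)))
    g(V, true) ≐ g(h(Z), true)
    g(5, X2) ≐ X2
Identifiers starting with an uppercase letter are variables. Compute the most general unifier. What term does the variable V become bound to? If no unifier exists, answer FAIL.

FAIL

Bind P := times(one, X); substituting into the one remaining equation that mentions P gives: times(g(k, one), times(5, Z)) ≐ times(g(k, one), times(5, g(X2, times(one, X)))).
Bind X := times(times(6, 5), times(X2, X2)); substituting into the one remaining equation that mentions X gives: times(g(k, one), times(5, Z)) ≐ times(g(k, one), times(5, g(X2, times(one, times(times(6, 5), times(X2, X2)))))). Substituting into the earlier binding gives P := times(one, times(times(6, 5), times(X2, X2))).
Decompose times/2: g(k, one) ≐ g(k, one),  times(5, Z) ≐ times(5, g(X2, times(one, times(times(6, 5), times(X2, X2))))).
Delete trivial equation g(k, one) ≐ g(k, one).
Decompose times/2: 5 ≐ 5,  Z ≐ g(X2, times(one, times(times(6, 5), times(X2, X2)))).
Delete trivial equation 5 ≐ 5.
Bind Z := g(X2, times(one, times(times(6, 5), times(X2, X2)))); substituting into the one remaining equation that mentions Z gives: g(V, true) ≐ g(h(g(X2, times(one, times(times(6, 5), times(X2, X2))))), true).
Decompose g/2: V ≐ h(g(X2, times(one, times(times(6, 5), times(X2, X2))))),  true ≐ true.
Bind V := h(g(X2, times(one, times(times(6, 5), times(X2, X2))))); no other remaining equation mentions V.
Delete trivial equation true ≐ true.
Occurs check fails: X2 occurs in g(5, X2); the equation X2 ≐ g(5, X2) has no finite solution.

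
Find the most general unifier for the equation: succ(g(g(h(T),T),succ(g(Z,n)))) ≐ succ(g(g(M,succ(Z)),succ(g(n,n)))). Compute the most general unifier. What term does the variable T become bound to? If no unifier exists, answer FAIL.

succ(n)

Decompose succ/1: g(g(h(T),T),succ(g(Z,n))) ≐ g(g(M,succ(Z)),succ(g(n,n))).
Decompose g/2: g(h(T),T) ≐ g(M,succ(Z)),  succ(g(Z,n)) ≐ succ(g(n,n)).
Decompose g/2: h(T) ≐ M,  T ≐ succ(Z).
Bind M := h(T); no other remaining equation mentions M.
Bind T := succ(Z); no other remaining equation mentions T. Substituting into the earlier binding gives M := h(succ(Z)).
Decompose succ/1: g(Z,n) ≐ g(n,n).
Decompose g/2: Z ≐ n,  n ≐ n.
Bind Z := n; no other remaining equation mentions Z. Substituting into the earlier bindings gives M := h(succ(n)), T := succ(n).
Delete trivial equation n ≐ n.
MGU = { M := h(succ(n)), T := succ(n), Z := n }, so T := succ(n).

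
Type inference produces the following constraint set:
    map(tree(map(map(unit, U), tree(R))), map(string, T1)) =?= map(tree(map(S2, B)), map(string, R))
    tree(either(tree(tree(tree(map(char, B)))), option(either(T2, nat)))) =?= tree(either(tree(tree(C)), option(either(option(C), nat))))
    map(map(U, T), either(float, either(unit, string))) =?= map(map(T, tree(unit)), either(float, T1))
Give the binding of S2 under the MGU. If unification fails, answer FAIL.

Decompose map/2: tree(map(map(unit, U), tree(R))) =?= tree(map(S2, B)),  map(string, T1) =?= map(string, R).
Decompose tree/1: map(map(unit, U), tree(R)) =?= map(S2, B).
Decompose map/2: map(unit, U) =?= S2,  tree(R) =?= B.
Bind S2 := map(unit, U); no other remaining equation mentions S2.
Bind B := tree(R); substituting into the one remaining equation that mentions B gives: tree(either(tree(tree(tree(map(char, tree(R))))), option(either(T2, nat)))) =?= tree(either(tree(tree(C)), option(either(option(C), nat)))).
Decompose map/2: string =?= string,  T1 =?= R.
Delete trivial equation string =?= string.
Bind T1 := R; substituting into the one remaining equation that mentions T1 gives: map(map(U, T), either(float, either(unit, string))) =?= map(map(T, tree(unit)), either(float, R)).
Decompose tree/1: either(tree(tree(tree(map(char, tree(R))))), option(either(T2, nat))) =?= either(tree(tree(C)), option(either(option(C), nat))).
Decompose either/2: tree(tree(tree(map(char, tree(R))))) =?= tree(tree(C)),  option(either(T2, nat)) =?= option(either(option(C), nat)).
Decompose tree/1: tree(tree(map(char, tree(R)))) =?= tree(C).
Decompose tree/1: tree(map(char, tree(R))) =?= C.
Bind C := tree(map(char, tree(R))); substituting into the one remaining equation that mentions C gives: option(either(T2, nat)) =?= option(either(option(tree(map(char, tree(R)))), nat)).
Decompose option/1: either(T2, nat) =?= either(option(tree(map(char, tree(R)))), nat).
Decompose either/2: T2 =?= option(tree(map(char, tree(R)))),  nat =?= nat.
Bind T2 := option(tree(map(char, tree(R)))); no other remaining equation mentions T2.
Delete trivial equation nat =?= nat.
Decompose map/2: map(U, T) =?= map(T, tree(unit)),  either(float, either(unit, string)) =?= either(float, R).
Decompose map/2: U =?= T,  T =?= tree(unit).
Bind U := T; no other remaining equation mentions U. Substituting into the earlier binding gives S2 := map(unit, T).
Bind T := tree(unit); no other remaining equation mentions T. Substituting into the earlier bindings gives S2 := map(unit, tree(unit)), U := tree(unit).
Decompose either/2: float =?= float,  either(unit, string) =?= R.
Delete trivial equation float =?= float.
Bind R := either(unit, string). Substituting into the earlier bindings gives B := tree(either(unit, string)), T1 := either(unit, string), C := tree(map(char, tree(either(unit, string)))), T2 := option(tree(map(char, tree(either(unit, string))))).
MGU = { S2 -> map(unit, tree(unit)), B -> tree(either(unit, string)), T1 -> either(unit, string), C -> tree(map(char, tree(either(unit, string)))), T2 -> option(tree(map(char, tree(either(unit, string))))), U -> tree(unit), T -> tree(unit), R -> either(unit, string) }, so S2 -> map(unit, tree(unit)).

map(unit, tree(unit))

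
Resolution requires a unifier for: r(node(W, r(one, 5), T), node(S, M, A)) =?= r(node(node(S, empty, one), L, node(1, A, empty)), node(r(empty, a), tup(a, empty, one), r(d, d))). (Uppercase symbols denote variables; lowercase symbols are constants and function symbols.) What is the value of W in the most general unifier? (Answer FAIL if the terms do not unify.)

node(r(empty, a), empty, one)

Decompose r/2: node(W, r(one, 5), T) =?= node(node(S, empty, one), L, node(1, A, empty)),  node(S, M, A) =?= node(r(empty, a), tup(a, empty, one), r(d, d)).
Decompose node/3: W =?= node(S, empty, one),  r(one, 5) =?= L,  T =?= node(1, A, empty).
Bind W := node(S, empty, one); no other remaining equation mentions W.
Bind L := r(one, 5); no other remaining equation mentions L.
Bind T := node(1, A, empty); no other remaining equation mentions T.
Decompose node/3: S =?= r(empty, a),  M =?= tup(a, empty, one),  A =?= r(d, d).
Bind S := r(empty, a); no other remaining equation mentions S. Substituting into the earlier binding gives W := node(r(empty, a), empty, one).
Bind M := tup(a, empty, one); no other remaining equation mentions M.
Bind A := r(d, d). Substituting into the earlier binding gives T := node(1, r(d, d), empty).
MGU = { W ↦ node(r(empty, a), empty, one), L ↦ r(one, 5), T ↦ node(1, r(d, d), empty), S ↦ r(empty, a), M ↦ tup(a, empty, one), A ↦ r(d, d) }, so W ↦ node(r(empty, a), empty, one).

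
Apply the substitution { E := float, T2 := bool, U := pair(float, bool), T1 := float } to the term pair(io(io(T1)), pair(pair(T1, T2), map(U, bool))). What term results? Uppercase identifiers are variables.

pair(io(io(float)), pair(pair(float, bool), map(pair(float, bool), bool)))

Replace each occurrence of T2 with bool.
Replace each occurrence of U with pair(float, bool).
Replace each occurrence of T1 with float.
Result: pair(io(io(float)), pair(pair(float, bool), map(pair(float, bool), bool))).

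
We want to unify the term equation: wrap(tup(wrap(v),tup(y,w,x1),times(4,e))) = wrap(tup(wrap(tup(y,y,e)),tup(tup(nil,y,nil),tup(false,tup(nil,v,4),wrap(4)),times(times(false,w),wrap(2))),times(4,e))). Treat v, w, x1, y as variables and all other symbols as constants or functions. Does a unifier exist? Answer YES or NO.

Decompose wrap/1: tup(wrap(v),tup(y,w,x1),times(4,e)) = tup(wrap(tup(y,y,e)),tup(tup(nil,y,nil),tup(false,tup(nil,v,4),wrap(4)),times(times(false,w),wrap(2))),times(4,e)).
Decompose tup/3: wrap(v) = wrap(tup(y,y,e)),  tup(y,w,x1) = tup(tup(nil,y,nil),tup(false,tup(nil,v,4),wrap(4)),times(times(false,w),wrap(2))),  times(4,e) = times(4,e).
Decompose wrap/1: v = tup(y,y,e).
Bind v := tup(y,y,e); substituting into the one remaining equation that mentions v gives: tup(y,w,x1) = tup(tup(nil,y,nil),tup(false,tup(nil,tup(y,y,e),4),wrap(4)),times(times(false,w),wrap(2))).
Decompose tup/3: y = tup(nil,y,nil),  w = tup(false,tup(nil,tup(y,y,e),4),wrap(4)),  x1 = times(times(false,w),wrap(2)).
Occurs check fails: y occurs in tup(nil,y,nil); the equation y = tup(nil,y,nil) has no finite solution.

NO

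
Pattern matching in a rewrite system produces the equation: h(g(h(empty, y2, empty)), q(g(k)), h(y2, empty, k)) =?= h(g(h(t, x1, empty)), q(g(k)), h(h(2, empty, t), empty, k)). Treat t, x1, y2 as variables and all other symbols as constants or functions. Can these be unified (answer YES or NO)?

Decompose h/3: g(h(empty, y2, empty)) =?= g(h(t, x1, empty)),  q(g(k)) =?= q(g(k)),  h(y2, empty, k) =?= h(h(2, empty, t), empty, k).
Decompose g/1: h(empty, y2, empty) =?= h(t, x1, empty).
Decompose h/3: empty =?= t,  y2 =?= x1,  empty =?= empty.
Bind t := empty; substituting into the one remaining equation that mentions t gives: h(y2, empty, k) =?= h(h(2, empty, empty), empty, k).
Bind y2 := x1; substituting into the one remaining equation that mentions y2 gives: h(x1, empty, k) =?= h(h(2, empty, empty), empty, k).
Delete trivial equation empty =?= empty.
Delete trivial equation q(g(k)) =?= q(g(k)).
Decompose h/3: x1 =?= h(2, empty, empty),  empty =?= empty,  k =?= k.
Bind x1 := h(2, empty, empty); no other remaining equation mentions x1. Substituting into the earlier binding gives y2 := h(2, empty, empty).
Delete trivial equation empty =?= empty.
Delete trivial equation k =?= k.
No equations remain and no clash or occurs-check failure arose, so a unifier exists.

YES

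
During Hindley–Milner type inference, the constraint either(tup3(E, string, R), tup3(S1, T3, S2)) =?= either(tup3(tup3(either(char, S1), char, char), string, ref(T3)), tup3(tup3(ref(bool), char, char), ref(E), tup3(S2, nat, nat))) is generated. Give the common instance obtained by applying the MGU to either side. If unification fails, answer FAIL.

FAIL

Decompose either/2: tup3(E, string, R) =?= tup3(tup3(either(char, S1), char, char), string, ref(T3)),  tup3(S1, T3, S2) =?= tup3(tup3(ref(bool), char, char), ref(E), tup3(S2, nat, nat)).
Decompose tup3/3: E =?= tup3(either(char, S1), char, char),  string =?= string,  R =?= ref(T3).
Bind E := tup3(either(char, S1), char, char); substituting into the one remaining equation that mentions E gives: tup3(S1, T3, S2) =?= tup3(tup3(ref(bool), char, char), ref(tup3(either(char, S1), char, char)), tup3(S2, nat, nat)).
Delete trivial equation string =?= string.
Bind R := ref(T3); no other remaining equation mentions R.
Decompose tup3/3: S1 =?= tup3(ref(bool), char, char),  T3 =?= ref(tup3(either(char, S1), char, char)),  S2 =?= tup3(S2, nat, nat).
Bind S1 := tup3(ref(bool), char, char); substituting into the one remaining equation that mentions S1 gives: T3 =?= ref(tup3(either(char, tup3(ref(bool), char, char)), char, char)). Substituting into the earlier binding gives E := tup3(either(char, tup3(ref(bool), char, char)), char, char).
Bind T3 := ref(tup3(either(char, tup3(ref(bool), char, char)), char, char)); no other remaining equation mentions T3. Substituting into the earlier binding gives R := ref(ref(tup3(either(char, tup3(ref(bool), char, char)), char, char))).
Occurs check fails: S2 occurs in tup3(S2, nat, nat); the equation S2 =?= tup3(S2, nat, nat) has no finite solution.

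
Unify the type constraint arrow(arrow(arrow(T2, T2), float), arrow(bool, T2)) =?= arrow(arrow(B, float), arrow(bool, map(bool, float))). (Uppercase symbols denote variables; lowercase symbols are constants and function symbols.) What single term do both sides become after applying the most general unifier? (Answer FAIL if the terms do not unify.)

arrow(arrow(arrow(map(bool, float), map(bool, float)), float), arrow(bool, map(bool, float)))

Decompose arrow/2: arrow(arrow(T2, T2), float) =?= arrow(B, float),  arrow(bool, T2) =?= arrow(bool, map(bool, float)).
Decompose arrow/2: arrow(T2, T2) =?= B,  float =?= float.
Bind B := arrow(T2, T2); no other remaining equation mentions B.
Delete trivial equation float =?= float.
Decompose arrow/2: bool =?= bool,  T2 =?= map(bool, float).
Delete trivial equation bool =?= bool.
Bind T2 := map(bool, float). Substituting into the earlier binding gives B := arrow(map(bool, float), map(bool, float)).
Applying the MGU to either side gives arrow(arrow(arrow(map(bool, float), map(bool, float)), float), arrow(bool, map(bool, float))).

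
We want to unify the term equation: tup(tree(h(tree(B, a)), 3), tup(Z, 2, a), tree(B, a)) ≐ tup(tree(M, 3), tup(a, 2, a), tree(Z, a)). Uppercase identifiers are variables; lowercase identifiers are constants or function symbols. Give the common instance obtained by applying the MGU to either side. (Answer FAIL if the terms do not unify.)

Decompose tup/3: tree(h(tree(B, a)), 3) ≐ tree(M, 3),  tup(Z, 2, a) ≐ tup(a, 2, a),  tree(B, a) ≐ tree(Z, a).
Decompose tree/2: h(tree(B, a)) ≐ M,  3 ≐ 3.
Bind M := h(tree(B, a)); no other remaining equation mentions M.
Delete trivial equation 3 ≐ 3.
Decompose tup/3: Z ≐ a,  2 ≐ 2,  a ≐ a.
Bind Z := a; substituting into the one remaining equation that mentions Z gives: tree(B, a) ≐ tree(a, a).
Delete trivial equation 2 ≐ 2.
Delete trivial equation a ≐ a.
Decompose tree/2: B ≐ a,  a ≐ a.
Bind B := a; no other remaining equation mentions B. Substituting into the earlier binding gives M := h(tree(a, a)).
Delete trivial equation a ≐ a.
Applying the MGU to either side gives tup(tree(h(tree(a, a)), 3), tup(a, 2, a), tree(a, a)).

tup(tree(h(tree(a, a)), 3), tup(a, 2, a), tree(a, a))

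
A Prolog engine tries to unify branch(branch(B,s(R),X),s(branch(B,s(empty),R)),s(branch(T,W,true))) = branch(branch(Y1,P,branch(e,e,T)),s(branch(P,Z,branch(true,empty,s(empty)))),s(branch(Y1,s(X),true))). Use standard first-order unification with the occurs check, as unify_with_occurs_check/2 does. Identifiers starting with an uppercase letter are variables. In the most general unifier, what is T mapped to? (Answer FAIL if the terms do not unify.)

Decompose branch/3: branch(B,s(R),X) = branch(Y1,P,branch(e,e,T)),  s(branch(B,s(empty),R)) = s(branch(P,Z,branch(true,empty,s(empty)))),  s(branch(T,W,true)) = s(branch(Y1,s(X),true)).
Decompose branch/3: B = Y1,  s(R) = P,  X = branch(e,e,T).
Bind B := Y1; substituting into the one remaining equation that mentions B gives: s(branch(Y1,s(empty),R)) = s(branch(P,Z,branch(true,empty,s(empty)))).
Bind P := s(R); substituting into the one remaining equation that mentions P gives: s(branch(Y1,s(empty),R)) = s(branch(s(R),Z,branch(true,empty,s(empty)))).
Bind X := branch(e,e,T); substituting into the one remaining equation that mentions X gives: s(branch(T,W,true)) = s(branch(Y1,s(branch(e,e,T)),true)).
Decompose s/1: branch(Y1,s(empty),R) = branch(s(R),Z,branch(true,empty,s(empty))).
Decompose branch/3: Y1 = s(R),  s(empty) = Z,  R = branch(true,empty,s(empty)).
Bind Y1 := s(R); substituting into the one remaining equation that mentions Y1 gives: s(branch(T,W,true)) = s(branch(s(R),s(branch(e,e,T)),true)). Substituting into the earlier binding gives B := s(R).
Bind Z := s(empty); no other remaining equation mentions Z.
Bind R := branch(true,empty,s(empty)); substituting into the remaining equation gives: s(branch(T,W,true)) = s(branch(s(branch(true,empty,s(empty))),s(branch(e,e,T)),true)). Substituting into the earlier bindings gives B := s(branch(true,empty,s(empty))), P := s(branch(true,empty,s(empty))), Y1 := s(branch(true,empty,s(empty))).
Decompose s/1: branch(T,W,true) = branch(s(branch(true,empty,s(empty))),s(branch(e,e,T)),true).
Decompose branch/3: T = s(branch(true,empty,s(empty))),  W = s(branch(e,e,T)),  true = true.
Bind T := s(branch(true,empty,s(empty))); substituting into the one remaining equation that mentions T gives: W = s(branch(e,e,s(branch(true,empty,s(empty))))). Substituting into the earlier binding gives X := branch(e,e,s(branch(true,empty,s(empty)))).
Bind W := s(branch(e,e,s(branch(true,empty,s(empty))))); no other remaining equation mentions W.
Delete trivial equation true = true.
MGU = { B = s(branch(true,empty,s(empty))), P = s(branch(true,empty,s(empty))), X = branch(e,e,s(branch(true,empty,s(empty)))), Y1 = s(branch(true,empty,s(empty))), Z = s(empty), R = branch(true,empty,s(empty)), T = s(branch(true,empty,s(empty))), W = s(branch(e,e,s(branch(true,empty,s(empty))))) }, so T = s(branch(true,empty,s(empty))).

s(branch(true,empty,s(empty)))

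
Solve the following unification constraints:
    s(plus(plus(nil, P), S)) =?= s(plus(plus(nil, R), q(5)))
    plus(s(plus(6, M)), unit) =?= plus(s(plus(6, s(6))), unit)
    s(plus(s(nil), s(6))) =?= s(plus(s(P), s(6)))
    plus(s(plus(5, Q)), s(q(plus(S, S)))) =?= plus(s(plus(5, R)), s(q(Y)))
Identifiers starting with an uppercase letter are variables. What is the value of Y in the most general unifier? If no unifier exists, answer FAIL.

plus(q(5), q(5))

Decompose s/1: plus(plus(nil, P), S) =?= plus(plus(nil, R), q(5)).
Decompose plus/2: plus(nil, P) =?= plus(nil, R),  S =?= q(5).
Decompose plus/2: nil =?= nil,  P =?= R.
Delete trivial equation nil =?= nil.
Bind P := R; substituting into the one remaining equation that mentions P gives: s(plus(s(nil), s(6))) =?= s(plus(s(R), s(6))).
Bind S := q(5); substituting into the one remaining equation that mentions S gives: plus(s(plus(5, Q)), s(q(plus(q(5), q(5))))) =?= plus(s(plus(5, R)), s(q(Y))).
Decompose plus/2: s(plus(6, M)) =?= s(plus(6, s(6))),  unit =?= unit.
Decompose s/1: plus(6, M) =?= plus(6, s(6)).
Decompose plus/2: 6 =?= 6,  M =?= s(6).
Delete trivial equation 6 =?= 6.
Bind M := s(6); no other remaining equation mentions M.
Delete trivial equation unit =?= unit.
Decompose s/1: plus(s(nil), s(6)) =?= plus(s(R), s(6)).
Decompose plus/2: s(nil) =?= s(R),  s(6) =?= s(6).
Decompose s/1: nil =?= R.
Bind R := nil; substituting into the one remaining equation that mentions R gives: plus(s(plus(5, Q)), s(q(plus(q(5), q(5))))) =?= plus(s(plus(5, nil)), s(q(Y))). Substituting into the earlier binding gives P := nil.
Delete trivial equation s(6) =?= s(6).
Decompose plus/2: s(plus(5, Q)) =?= s(plus(5, nil)),  s(q(plus(q(5), q(5)))) =?= s(q(Y)).
Decompose s/1: plus(5, Q) =?= plus(5, nil).
Decompose plus/2: 5 =?= 5,  Q =?= nil.
Delete trivial equation 5 =?= 5.
Bind Q := nil; no other remaining equation mentions Q.
Decompose s/1: q(plus(q(5), q(5))) =?= q(Y).
Decompose q/1: plus(q(5), q(5)) =?= Y.
Bind Y := plus(q(5), q(5)).
MGU = { P := nil, S := q(5), M := s(6), R := nil, Q := nil, Y := plus(q(5), q(5)) }, so Y := plus(q(5), q(5)).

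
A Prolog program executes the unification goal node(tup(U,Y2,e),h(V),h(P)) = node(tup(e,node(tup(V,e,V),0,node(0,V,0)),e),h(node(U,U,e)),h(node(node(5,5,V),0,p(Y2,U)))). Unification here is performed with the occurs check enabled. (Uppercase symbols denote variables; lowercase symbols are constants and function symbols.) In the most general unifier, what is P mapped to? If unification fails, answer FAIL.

node(node(5,5,node(e,e,e)),0,p(node(tup(node(e,e,e),e,node(e,e,e)),0,node(0,node(e,e,e),0)),e))

Decompose node/3: tup(U,Y2,e) = tup(e,node(tup(V,e,V),0,node(0,V,0)),e),  h(V) = h(node(U,U,e)),  h(P) = h(node(node(5,5,V),0,p(Y2,U))).
Decompose tup/3: U = e,  Y2 = node(tup(V,e,V),0,node(0,V,0)),  e = e.
Bind U := e; substituting into the 2 remaining equations that mention U gives: h(V) = h(node(e,e,e)),  h(P) = h(node(node(5,5,V),0,p(Y2,e))).
Bind Y2 := node(tup(V,e,V),0,node(0,V,0)); substituting into the one remaining equation that mentions Y2 gives: h(P) = h(node(node(5,5,V),0,p(node(tup(V,e,V),0,node(0,V,0)),e))).
Delete trivial equation e = e.
Decompose h/1: V = node(e,e,e).
Bind V := node(e,e,e); substituting into the remaining equation gives: h(P) = h(node(node(5,5,node(e,e,e)),0,p(node(tup(node(e,e,e),e,node(e,e,e)),0,node(0,node(e,e,e),0)),e))). Substituting into the earlier binding gives Y2 := node(tup(node(e,e,e),e,node(e,e,e)),0,node(0,node(e,e,e),0)).
Decompose h/1: P = node(node(5,5,node(e,e,e)),0,p(node(tup(node(e,e,e),e,node(e,e,e)),0,node(0,node(e,e,e),0)),e)).
Bind P := node(node(5,5,node(e,e,e)),0,p(node(tup(node(e,e,e),e,node(e,e,e)),0,node(0,node(e,e,e),0)),e)).
MGU = { U = e, Y2 = node(tup(node(e,e,e),e,node(e,e,e)),0,node(0,node(e,e,e),0)), V = node(e,e,e), P = node(node(5,5,node(e,e,e)),0,p(node(tup(node(e,e,e),e,node(e,e,e)),0,node(0,node(e,e,e),0)),e)) }, so P = node(node(5,5,node(e,e,e)),0,p(node(tup(node(e,e,e),e,node(e,e,e)),0,node(0,node(e,e,e),0)),e)).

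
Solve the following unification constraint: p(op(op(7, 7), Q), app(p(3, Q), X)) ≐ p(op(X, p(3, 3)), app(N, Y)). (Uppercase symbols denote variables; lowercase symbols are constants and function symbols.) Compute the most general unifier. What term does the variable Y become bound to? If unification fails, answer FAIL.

Decompose p/2: op(op(7, 7), Q) ≐ op(X, p(3, 3)),  app(p(3, Q), X) ≐ app(N, Y).
Decompose op/2: op(7, 7) ≐ X,  Q ≐ p(3, 3).
Bind X := op(7, 7); substituting into the one remaining equation that mentions X gives: app(p(3, Q), op(7, 7)) ≐ app(N, Y).
Bind Q := p(3, 3); substituting into the remaining equation gives: app(p(3, p(3, 3)), op(7, 7)) ≐ app(N, Y).
Decompose app/2: p(3, p(3, 3)) ≐ N,  op(7, 7) ≐ Y.
Bind N := p(3, p(3, 3)); no other remaining equation mentions N.
Bind Y := op(7, 7).
MGU = { X -> op(7, 7), Q -> p(3, 3), N -> p(3, p(3, 3)), Y -> op(7, 7) }, so Y -> op(7, 7).

op(7, 7)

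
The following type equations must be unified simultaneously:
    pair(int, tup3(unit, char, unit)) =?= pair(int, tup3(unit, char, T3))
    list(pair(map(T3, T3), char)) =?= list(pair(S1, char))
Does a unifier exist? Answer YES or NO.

Decompose pair/2: int =?= int,  tup3(unit, char, unit) =?= tup3(unit, char, T3).
Delete trivial equation int =?= int.
Decompose tup3/3: unit =?= unit,  char =?= char,  unit =?= T3.
Delete trivial equation unit =?= unit.
Delete trivial equation char =?= char.
Bind T3 := unit; substituting into the remaining equation gives: list(pair(map(unit, unit), char)) =?= list(pair(S1, char)).
Decompose list/1: pair(map(unit, unit), char) =?= pair(S1, char).
Decompose pair/2: map(unit, unit) =?= S1,  char =?= char.
Bind S1 := map(unit, unit); no other remaining equation mentions S1.
Delete trivial equation char =?= char.
No equations remain and no clash or occurs-check failure arose, so a unifier exists.

YES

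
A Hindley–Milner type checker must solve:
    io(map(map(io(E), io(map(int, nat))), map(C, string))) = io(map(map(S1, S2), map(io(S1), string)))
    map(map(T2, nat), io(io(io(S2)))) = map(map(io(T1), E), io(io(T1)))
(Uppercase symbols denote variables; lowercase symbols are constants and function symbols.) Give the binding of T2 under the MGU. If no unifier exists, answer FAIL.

io(io(io(map(int, nat))))

Decompose io/1: map(map(io(E), io(map(int, nat))), map(C, string)) = map(map(S1, S2), map(io(S1), string)).
Decompose map/2: map(io(E), io(map(int, nat))) = map(S1, S2),  map(C, string) = map(io(S1), string).
Decompose map/2: io(E) = S1,  io(map(int, nat)) = S2.
Bind S1 := io(E); substituting into the one remaining equation that mentions S1 gives: map(C, string) = map(io(io(E)), string).
Bind S2 := io(map(int, nat)); substituting into the one remaining equation that mentions S2 gives: map(map(T2, nat), io(io(io(io(map(int, nat)))))) = map(map(io(T1), E), io(io(T1))).
Decompose map/2: C = io(io(E)),  string = string.
Bind C := io(io(E)); no other remaining equation mentions C.
Delete trivial equation string = string.
Decompose map/2: map(T2, nat) = map(io(T1), E),  io(io(io(io(map(int, nat))))) = io(io(T1)).
Decompose map/2: T2 = io(T1),  nat = E.
Bind T2 := io(T1); no other remaining equation mentions T2.
Bind E := nat; no other remaining equation mentions E. Substituting into the earlier bindings gives S1 := io(nat), C := io(io(nat)).
Decompose io/1: io(io(io(map(int, nat)))) = io(T1).
Decompose io/1: io(io(map(int, nat))) = T1.
Bind T1 := io(io(map(int, nat))). Substituting into the earlier binding gives T2 := io(io(io(map(int, nat)))).
MGU = { S1 ↦ io(nat), S2 ↦ io(map(int, nat)), C ↦ io(io(nat)), T2 ↦ io(io(io(map(int, nat)))), E ↦ nat, T1 ↦ io(io(map(int, nat))) }, so T2 ↦ io(io(io(map(int, nat)))).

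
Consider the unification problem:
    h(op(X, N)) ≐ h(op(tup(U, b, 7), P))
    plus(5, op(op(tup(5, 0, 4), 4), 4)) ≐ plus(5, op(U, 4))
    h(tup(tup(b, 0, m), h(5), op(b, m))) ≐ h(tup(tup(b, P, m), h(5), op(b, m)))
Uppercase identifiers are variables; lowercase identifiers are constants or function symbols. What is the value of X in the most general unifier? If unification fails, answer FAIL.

Decompose h/1: op(X, N) ≐ op(tup(U, b, 7), P).
Decompose op/2: X ≐ tup(U, b, 7),  N ≐ P.
Bind X := tup(U, b, 7); no other remaining equation mentions X.
Bind N := P; no other remaining equation mentions N.
Decompose plus/2: 5 ≐ 5,  op(op(tup(5, 0, 4), 4), 4) ≐ op(U, 4).
Delete trivial equation 5 ≐ 5.
Decompose op/2: op(tup(5, 0, 4), 4) ≐ U,  4 ≐ 4.
Bind U := op(tup(5, 0, 4), 4); no other remaining equation mentions U. Substituting into the earlier binding gives X := tup(op(tup(5, 0, 4), 4), b, 7).
Delete trivial equation 4 ≐ 4.
Decompose h/1: tup(tup(b, 0, m), h(5), op(b, m)) ≐ tup(tup(b, P, m), h(5), op(b, m)).
Decompose tup/3: tup(b, 0, m) ≐ tup(b, P, m),  h(5) ≐ h(5),  op(b, m) ≐ op(b, m).
Decompose tup/3: b ≐ b,  0 ≐ P,  m ≐ m.
Delete trivial equation b ≐ b.
Bind P := 0; no other remaining equation mentions P. Substituting into the earlier binding gives N := 0.
Delete trivial equation m ≐ m.
Delete trivial equation h(5) ≐ h(5).
Delete trivial equation op(b, m) ≐ op(b, m).
MGU = { X := tup(op(tup(5, 0, 4), 4), b, 7), N := 0, U := op(tup(5, 0, 4), 4), P := 0 }, so X := tup(op(tup(5, 0, 4), 4), b, 7).

tup(op(tup(5, 0, 4), 4), b, 7)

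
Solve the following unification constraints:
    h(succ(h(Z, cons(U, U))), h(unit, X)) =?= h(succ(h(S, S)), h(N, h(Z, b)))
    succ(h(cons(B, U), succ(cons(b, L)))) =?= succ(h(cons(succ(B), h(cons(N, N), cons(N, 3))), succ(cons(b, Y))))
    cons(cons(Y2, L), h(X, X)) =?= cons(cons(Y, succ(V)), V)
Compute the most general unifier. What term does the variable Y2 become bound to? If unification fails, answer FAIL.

Decompose h/2: succ(h(Z, cons(U, U))) =?= succ(h(S, S)),  h(unit, X) =?= h(N, h(Z, b)).
Decompose succ/1: h(Z, cons(U, U)) =?= h(S, S).
Decompose h/2: Z =?= S,  cons(U, U) =?= S.
Bind Z := S; substituting into the one remaining equation that mentions Z gives: h(unit, X) =?= h(N, h(S, b)).
Bind S := cons(U, U); substituting into the one remaining equation that mentions S gives: h(unit, X) =?= h(N, h(cons(U, U), b)). Substituting into the earlier binding gives Z := cons(U, U).
Decompose h/2: unit =?= N,  X =?= h(cons(U, U), b).
Bind N := unit; substituting into the one remaining equation that mentions N gives: succ(h(cons(B, U), succ(cons(b, L)))) =?= succ(h(cons(succ(B), h(cons(unit, unit), cons(unit, 3))), succ(cons(b, Y)))).
Bind X := h(cons(U, U), b); substituting into the one remaining equation that mentions X gives: cons(cons(Y2, L), h(h(cons(U, U), b), h(cons(U, U), b))) =?= cons(cons(Y, succ(V)), V).
Decompose succ/1: h(cons(B, U), succ(cons(b, L))) =?= h(cons(succ(B), h(cons(unit, unit), cons(unit, 3))), succ(cons(b, Y))).
Decompose h/2: cons(B, U) =?= cons(succ(B), h(cons(unit, unit), cons(unit, 3))),  succ(cons(b, L)) =?= succ(cons(b, Y)).
Decompose cons/2: B =?= succ(B),  U =?= h(cons(unit, unit), cons(unit, 3)).
Occurs check fails: B occurs in succ(B); the equation B =?= succ(B) has no finite solution.

FAIL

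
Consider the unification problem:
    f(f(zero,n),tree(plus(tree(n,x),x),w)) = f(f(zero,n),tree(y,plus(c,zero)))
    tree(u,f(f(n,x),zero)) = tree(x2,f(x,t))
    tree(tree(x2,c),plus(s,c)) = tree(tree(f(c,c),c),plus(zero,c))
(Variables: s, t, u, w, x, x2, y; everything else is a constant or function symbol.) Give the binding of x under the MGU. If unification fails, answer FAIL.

FAIL

Decompose f/2: f(zero,n) = f(zero,n),  tree(plus(tree(n,x),x),w) = tree(y,plus(c,zero)).
Delete trivial equation f(zero,n) = f(zero,n).
Decompose tree/2: plus(tree(n,x),x) = y,  w = plus(c,zero).
Bind y := plus(tree(n,x),x); no other remaining equation mentions y.
Bind w := plus(c,zero); no other remaining equation mentions w.
Decompose tree/2: u = x2,  f(f(n,x),zero) = f(x,t).
Bind u := x2; no other remaining equation mentions u.
Decompose f/2: f(n,x) = x,  zero = t.
Occurs check fails: x occurs in f(n,x); the equation x = f(n,x) has no finite solution.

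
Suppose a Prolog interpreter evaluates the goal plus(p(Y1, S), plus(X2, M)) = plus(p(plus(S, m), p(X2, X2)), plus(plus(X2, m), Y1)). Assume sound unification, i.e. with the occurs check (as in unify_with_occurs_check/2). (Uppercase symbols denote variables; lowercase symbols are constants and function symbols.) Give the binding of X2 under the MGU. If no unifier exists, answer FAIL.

FAIL

Decompose plus/2: p(Y1, S) = p(plus(S, m), p(X2, X2)),  plus(X2, M) = plus(plus(X2, m), Y1).
Decompose p/2: Y1 = plus(S, m),  S = p(X2, X2).
Bind Y1 := plus(S, m); substituting into the one remaining equation that mentions Y1 gives: plus(X2, M) = plus(plus(X2, m), plus(S, m)).
Bind S := p(X2, X2); substituting into the remaining equation gives: plus(X2, M) = plus(plus(X2, m), plus(p(X2, X2), m)). Substituting into the earlier binding gives Y1 := plus(p(X2, X2), m).
Decompose plus/2: X2 = plus(X2, m),  M = plus(p(X2, X2), m).
Occurs check fails: X2 occurs in plus(X2, m); the equation X2 = plus(X2, m) has no finite solution.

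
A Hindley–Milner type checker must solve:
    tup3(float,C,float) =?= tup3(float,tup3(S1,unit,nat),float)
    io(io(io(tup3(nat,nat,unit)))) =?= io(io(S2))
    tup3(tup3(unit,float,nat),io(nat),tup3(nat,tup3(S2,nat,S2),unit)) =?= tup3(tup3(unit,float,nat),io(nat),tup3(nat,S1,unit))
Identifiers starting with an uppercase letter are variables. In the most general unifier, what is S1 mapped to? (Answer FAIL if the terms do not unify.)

tup3(io(tup3(nat,nat,unit)),nat,io(tup3(nat,nat,unit)))

Decompose tup3/3: float =?= float,  C =?= tup3(S1,unit,nat),  float =?= float.
Delete trivial equation float =?= float.
Bind C := tup3(S1,unit,nat); no other remaining equation mentions C.
Delete trivial equation float =?= float.
Decompose io/1: io(io(tup3(nat,nat,unit))) =?= io(S2).
Decompose io/1: io(tup3(nat,nat,unit)) =?= S2.
Bind S2 := io(tup3(nat,nat,unit)); substituting into the remaining equation gives: tup3(tup3(unit,float,nat),io(nat),tup3(nat,tup3(io(tup3(nat,nat,unit)),nat,io(tup3(nat,nat,unit))),unit)) =?= tup3(tup3(unit,float,nat),io(nat),tup3(nat,S1,unit)).
Decompose tup3/3: tup3(unit,float,nat) =?= tup3(unit,float,nat),  io(nat) =?= io(nat),  tup3(nat,tup3(io(tup3(nat,nat,unit)),nat,io(tup3(nat,nat,unit))),unit) =?= tup3(nat,S1,unit).
Delete trivial equation tup3(unit,float,nat) =?= tup3(unit,float,nat).
Delete trivial equation io(nat) =?= io(nat).
Decompose tup3/3: nat =?= nat,  tup3(io(tup3(nat,nat,unit)),nat,io(tup3(nat,nat,unit))) =?= S1,  unit =?= unit.
Delete trivial equation nat =?= nat.
Bind S1 := tup3(io(tup3(nat,nat,unit)),nat,io(tup3(nat,nat,unit))); no other remaining equation mentions S1. Substituting into the earlier binding gives C := tup3(tup3(io(tup3(nat,nat,unit)),nat,io(tup3(nat,nat,unit))),unit,nat).
Delete trivial equation unit =?= unit.
MGU = { C := tup3(tup3(io(tup3(nat,nat,unit)),nat,io(tup3(nat,nat,unit))),unit,nat), S2 := io(tup3(nat,nat,unit)), S1 := tup3(io(tup3(nat,nat,unit)),nat,io(tup3(nat,nat,unit))) }, so S1 := tup3(io(tup3(nat,nat,unit)),nat,io(tup3(nat,nat,unit))).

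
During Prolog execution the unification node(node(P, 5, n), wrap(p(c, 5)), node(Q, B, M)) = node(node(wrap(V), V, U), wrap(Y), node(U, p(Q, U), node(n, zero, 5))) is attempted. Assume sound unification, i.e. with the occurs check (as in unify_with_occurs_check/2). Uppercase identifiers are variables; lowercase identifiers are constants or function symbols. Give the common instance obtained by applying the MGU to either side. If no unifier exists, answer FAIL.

Decompose node/3: node(P, 5, n) = node(wrap(V), V, U),  wrap(p(c, 5)) = wrap(Y),  node(Q, B, M) = node(U, p(Q, U), node(n, zero, 5)).
Decompose node/3: P = wrap(V),  5 = V,  n = U.
Bind P := wrap(V); no other remaining equation mentions P.
Bind V := 5; no other remaining equation mentions V. Substituting into the earlier binding gives P := wrap(5).
Bind U := n; substituting into the one remaining equation that mentions U gives: node(Q, B, M) = node(n, p(Q, n), node(n, zero, 5)).
Decompose wrap/1: p(c, 5) = Y.
Bind Y := p(c, 5); no other remaining equation mentions Y.
Decompose node/3: Q = n,  B = p(Q, n),  M = node(n, zero, 5).
Bind Q := n; substituting into the one remaining equation that mentions Q gives: B = p(n, n).
Bind B := p(n, n); no other remaining equation mentions B.
Bind M := node(n, zero, 5).
Applying the MGU to either side gives node(node(wrap(5), 5, n), wrap(p(c, 5)), node(n, p(n, n), node(n, zero, 5))).

node(node(wrap(5), 5, n), wrap(p(c, 5)), node(n, p(n, n), node(n, zero, 5)))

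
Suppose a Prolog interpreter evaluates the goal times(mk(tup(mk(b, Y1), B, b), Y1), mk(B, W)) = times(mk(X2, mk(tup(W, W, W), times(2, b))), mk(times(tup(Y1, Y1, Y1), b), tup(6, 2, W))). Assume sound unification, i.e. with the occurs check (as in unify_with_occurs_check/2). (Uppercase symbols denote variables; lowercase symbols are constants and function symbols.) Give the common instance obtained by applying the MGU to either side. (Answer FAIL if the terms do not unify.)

Decompose times/2: mk(tup(mk(b, Y1), B, b), Y1) = mk(X2, mk(tup(W, W, W), times(2, b))),  mk(B, W) = mk(times(tup(Y1, Y1, Y1), b), tup(6, 2, W)).
Decompose mk/2: tup(mk(b, Y1), B, b) = X2,  Y1 = mk(tup(W, W, W), times(2, b)).
Bind X2 := tup(mk(b, Y1), B, b); no other remaining equation mentions X2.
Bind Y1 := mk(tup(W, W, W), times(2, b)); substituting into the remaining equation gives: mk(B, W) = mk(times(tup(mk(tup(W, W, W), times(2, b)), mk(tup(W, W, W), times(2, b)), mk(tup(W, W, W), times(2, b))), b), tup(6, 2, W)). Substituting into the earlier binding gives X2 := tup(mk(b, mk(tup(W, W, W), times(2, b))), B, b).
Decompose mk/2: B = times(tup(mk(tup(W, W, W), times(2, b)), mk(tup(W, W, W), times(2, b)), mk(tup(W, W, W), times(2, b))), b),  W = tup(6, 2, W).
Bind B := times(tup(mk(tup(W, W, W), times(2, b)), mk(tup(W, W, W), times(2, b)), mk(tup(W, W, W), times(2, b))), b); no other remaining equation mentions B. Substituting into the earlier binding gives X2 := tup(mk(b, mk(tup(W, W, W), times(2, b))), times(tup(mk(tup(W, W, W), times(2, b)), mk(tup(W, W, W), times(2, b)), mk(tup(W, W, W), times(2, b))), b), b).
Occurs check fails: W occurs in tup(6, 2, W); the equation W = tup(6, 2, W) has no finite solution.

FAIL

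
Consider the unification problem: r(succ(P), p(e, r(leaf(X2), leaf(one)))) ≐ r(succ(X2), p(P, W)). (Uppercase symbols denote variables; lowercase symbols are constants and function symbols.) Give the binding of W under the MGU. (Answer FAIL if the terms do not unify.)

r(leaf(e), leaf(one))

Decompose r/2: succ(P) ≐ succ(X2),  p(e, r(leaf(X2), leaf(one))) ≐ p(P, W).
Decompose succ/1: P ≐ X2.
Bind P := X2; substituting into the remaining equation gives: p(e, r(leaf(X2), leaf(one))) ≐ p(X2, W).
Decompose p/2: e ≐ X2,  r(leaf(X2), leaf(one)) ≐ W.
Bind X2 := e; substituting into the remaining equation gives: r(leaf(e), leaf(one)) ≐ W. Substituting into the earlier binding gives P := e.
Bind W := r(leaf(e), leaf(one)).
MGU = { P := e, X2 := e, W := r(leaf(e), leaf(one)) }, so W := r(leaf(e), leaf(one)).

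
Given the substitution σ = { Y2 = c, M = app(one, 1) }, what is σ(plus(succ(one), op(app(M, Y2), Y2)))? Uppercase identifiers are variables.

Replace each occurrence of Y2 with c.
Replace each occurrence of M with app(one, 1).
Result: plus(succ(one), op(app(app(one, 1), c), c)).

plus(succ(one), op(app(app(one, 1), c), c))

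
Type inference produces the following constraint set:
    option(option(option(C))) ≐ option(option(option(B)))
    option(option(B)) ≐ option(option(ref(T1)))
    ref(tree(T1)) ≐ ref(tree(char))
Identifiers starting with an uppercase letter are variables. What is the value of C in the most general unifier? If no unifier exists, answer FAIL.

Decompose option/1: option(option(C)) ≐ option(option(B)).
Decompose option/1: option(C) ≐ option(B).
Decompose option/1: C ≐ B.
Bind C := B; no other remaining equation mentions C.
Decompose option/1: option(B) ≐ option(ref(T1)).
Decompose option/1: B ≐ ref(T1).
Bind B := ref(T1); no other remaining equation mentions B. Substituting into the earlier binding gives C := ref(T1).
Decompose ref/1: tree(T1) ≐ tree(char).
Decompose tree/1: T1 ≐ char.
Bind T1 := char. Substituting into the earlier bindings gives C := ref(char), B := ref(char).
MGU = { C -> ref(char), B -> ref(char), T1 -> char }, so C -> ref(char).

ref(char)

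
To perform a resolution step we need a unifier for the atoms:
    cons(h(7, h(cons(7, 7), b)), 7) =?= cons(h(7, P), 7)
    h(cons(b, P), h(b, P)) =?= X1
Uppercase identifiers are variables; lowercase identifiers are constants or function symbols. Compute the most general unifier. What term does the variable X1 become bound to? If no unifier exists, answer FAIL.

h(cons(b, h(cons(7, 7), b)), h(b, h(cons(7, 7), b)))

Decompose cons/2: h(7, h(cons(7, 7), b)) =?= h(7, P),  7 =?= 7.
Decompose h/2: 7 =?= 7,  h(cons(7, 7), b) =?= P.
Delete trivial equation 7 =?= 7.
Bind P := h(cons(7, 7), b); substituting into the one remaining equation that mentions P gives: h(cons(b, h(cons(7, 7), b)), h(b, h(cons(7, 7), b))) =?= X1.
Delete trivial equation 7 =?= 7.
Bind X1 := h(cons(b, h(cons(7, 7), b)), h(b, h(cons(7, 7), b))).
MGU = { P ↦ h(cons(7, 7), b), X1 ↦ h(cons(b, h(cons(7, 7), b)), h(b, h(cons(7, 7), b))) }, so X1 ↦ h(cons(b, h(cons(7, 7), b)), h(b, h(cons(7, 7), b))).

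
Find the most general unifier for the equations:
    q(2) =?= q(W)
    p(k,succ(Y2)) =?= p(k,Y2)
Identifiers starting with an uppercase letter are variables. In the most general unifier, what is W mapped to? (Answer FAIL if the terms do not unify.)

Decompose q/1: 2 =?= W.
Bind W := 2; no other remaining equation mentions W.
Decompose p/2: k =?= k,  succ(Y2) =?= Y2.
Delete trivial equation k =?= k.
Occurs check fails: Y2 occurs in succ(Y2); the equation Y2 =?= succ(Y2) has no finite solution.

FAIL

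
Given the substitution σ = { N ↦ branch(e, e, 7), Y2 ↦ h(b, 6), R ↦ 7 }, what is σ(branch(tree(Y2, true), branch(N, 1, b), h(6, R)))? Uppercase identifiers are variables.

branch(tree(h(b, 6), true), branch(branch(e, e, 7), 1, b), h(6, 7))

Replace each occurrence of N with branch(e, e, 7).
Replace each occurrence of Y2 with h(b, 6).
Replace each occurrence of R with 7.
Result: branch(tree(h(b, 6), true), branch(branch(e, e, 7), 1, b), h(6, 7)).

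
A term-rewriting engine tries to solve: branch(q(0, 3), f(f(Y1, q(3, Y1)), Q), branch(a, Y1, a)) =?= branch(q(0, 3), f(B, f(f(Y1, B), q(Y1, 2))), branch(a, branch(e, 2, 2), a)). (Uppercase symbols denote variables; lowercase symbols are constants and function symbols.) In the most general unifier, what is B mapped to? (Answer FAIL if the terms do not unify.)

Decompose branch/3: q(0, 3) =?= q(0, 3),  f(f(Y1, q(3, Y1)), Q) =?= f(B, f(f(Y1, B), q(Y1, 2))),  branch(a, Y1, a) =?= branch(a, branch(e, 2, 2), a).
Delete trivial equation q(0, 3) =?= q(0, 3).
Decompose f/2: f(Y1, q(3, Y1)) =?= B,  Q =?= f(f(Y1, B), q(Y1, 2)).
Bind B := f(Y1, q(3, Y1)); substituting into the one remaining equation that mentions B gives: Q =?= f(f(Y1, f(Y1, q(3, Y1))), q(Y1, 2)).
Bind Q := f(f(Y1, f(Y1, q(3, Y1))), q(Y1, 2)); no other remaining equation mentions Q.
Decompose branch/3: a =?= a,  Y1 =?= branch(e, 2, 2),  a =?= a.
Delete trivial equation a =?= a.
Bind Y1 := branch(e, 2, 2); no other remaining equation mentions Y1. Substituting into the earlier bindings gives B := f(branch(e, 2, 2), q(3, branch(e, 2, 2))), Q := f(f(branch(e, 2, 2), f(branch(e, 2, 2), q(3, branch(e, 2, 2)))), q(branch(e, 2, 2), 2)).
Delete trivial equation a =?= a.
MGU = { B := f(branch(e, 2, 2), q(3, branch(e, 2, 2))), Q := f(f(branch(e, 2, 2), f(branch(e, 2, 2), q(3, branch(e, 2, 2)))), q(branch(e, 2, 2), 2)), Y1 := branch(e, 2, 2) }, so B := f(branch(e, 2, 2), q(3, branch(e, 2, 2))).

f(branch(e, 2, 2), q(3, branch(e, 2, 2)))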